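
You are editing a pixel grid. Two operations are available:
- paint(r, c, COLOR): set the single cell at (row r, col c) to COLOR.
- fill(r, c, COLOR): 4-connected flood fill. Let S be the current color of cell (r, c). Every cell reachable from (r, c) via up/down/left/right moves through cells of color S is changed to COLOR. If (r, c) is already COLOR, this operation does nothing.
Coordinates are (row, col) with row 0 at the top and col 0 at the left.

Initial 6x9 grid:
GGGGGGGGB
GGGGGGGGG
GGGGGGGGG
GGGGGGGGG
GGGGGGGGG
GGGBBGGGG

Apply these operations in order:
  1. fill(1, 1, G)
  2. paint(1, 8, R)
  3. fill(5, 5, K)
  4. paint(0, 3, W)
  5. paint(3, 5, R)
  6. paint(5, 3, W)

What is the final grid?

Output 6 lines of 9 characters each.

Answer: KKKWKKKKB
KKKKKKKKR
KKKKKKKKK
KKKKKRKKK
KKKKKKKKK
KKKWBKKKK

Derivation:
After op 1 fill(1,1,G) [0 cells changed]:
GGGGGGGGB
GGGGGGGGG
GGGGGGGGG
GGGGGGGGG
GGGGGGGGG
GGGBBGGGG
After op 2 paint(1,8,R):
GGGGGGGGB
GGGGGGGGR
GGGGGGGGG
GGGGGGGGG
GGGGGGGGG
GGGBBGGGG
After op 3 fill(5,5,K) [50 cells changed]:
KKKKKKKKB
KKKKKKKKR
KKKKKKKKK
KKKKKKKKK
KKKKKKKKK
KKKBBKKKK
After op 4 paint(0,3,W):
KKKWKKKKB
KKKKKKKKR
KKKKKKKKK
KKKKKKKKK
KKKKKKKKK
KKKBBKKKK
After op 5 paint(3,5,R):
KKKWKKKKB
KKKKKKKKR
KKKKKKKKK
KKKKKRKKK
KKKKKKKKK
KKKBBKKKK
After op 6 paint(5,3,W):
KKKWKKKKB
KKKKKKKKR
KKKKKKKKK
KKKKKRKKK
KKKKKKKKK
KKKWBKKKK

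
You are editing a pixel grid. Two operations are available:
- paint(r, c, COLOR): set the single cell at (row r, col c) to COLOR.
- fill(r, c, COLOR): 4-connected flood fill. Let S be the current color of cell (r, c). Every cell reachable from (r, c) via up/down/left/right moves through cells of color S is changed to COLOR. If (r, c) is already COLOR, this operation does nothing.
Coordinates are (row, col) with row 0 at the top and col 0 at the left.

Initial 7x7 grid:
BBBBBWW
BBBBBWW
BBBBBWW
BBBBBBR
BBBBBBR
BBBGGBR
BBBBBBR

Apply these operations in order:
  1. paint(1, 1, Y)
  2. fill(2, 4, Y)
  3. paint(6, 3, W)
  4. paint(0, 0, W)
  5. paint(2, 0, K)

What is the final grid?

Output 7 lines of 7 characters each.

Answer: WYYYYWW
YYYYYWW
KYYYYWW
YYYYYYR
YYYYYYR
YYYGGYR
YYYWYYR

Derivation:
After op 1 paint(1,1,Y):
BBBBBWW
BYBBBWW
BBBBBWW
BBBBBBR
BBBBBBR
BBBGGBR
BBBBBBR
After op 2 fill(2,4,Y) [36 cells changed]:
YYYYYWW
YYYYYWW
YYYYYWW
YYYYYYR
YYYYYYR
YYYGGYR
YYYYYYR
After op 3 paint(6,3,W):
YYYYYWW
YYYYYWW
YYYYYWW
YYYYYYR
YYYYYYR
YYYGGYR
YYYWYYR
After op 4 paint(0,0,W):
WYYYYWW
YYYYYWW
YYYYYWW
YYYYYYR
YYYYYYR
YYYGGYR
YYYWYYR
After op 5 paint(2,0,K):
WYYYYWW
YYYYYWW
KYYYYWW
YYYYYYR
YYYYYYR
YYYGGYR
YYYWYYR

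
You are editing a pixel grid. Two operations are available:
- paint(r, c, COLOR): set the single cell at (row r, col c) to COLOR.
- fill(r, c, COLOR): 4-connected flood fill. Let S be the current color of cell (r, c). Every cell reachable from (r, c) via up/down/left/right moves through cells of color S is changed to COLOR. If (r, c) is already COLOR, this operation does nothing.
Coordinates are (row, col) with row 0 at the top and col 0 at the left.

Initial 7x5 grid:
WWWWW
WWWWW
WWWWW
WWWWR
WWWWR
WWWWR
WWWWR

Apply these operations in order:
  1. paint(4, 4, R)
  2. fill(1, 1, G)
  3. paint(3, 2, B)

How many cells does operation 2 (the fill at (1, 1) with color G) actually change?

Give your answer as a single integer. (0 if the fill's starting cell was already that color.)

Answer: 31

Derivation:
After op 1 paint(4,4,R):
WWWWW
WWWWW
WWWWW
WWWWR
WWWWR
WWWWR
WWWWR
After op 2 fill(1,1,G) [31 cells changed]:
GGGGG
GGGGG
GGGGG
GGGGR
GGGGR
GGGGR
GGGGR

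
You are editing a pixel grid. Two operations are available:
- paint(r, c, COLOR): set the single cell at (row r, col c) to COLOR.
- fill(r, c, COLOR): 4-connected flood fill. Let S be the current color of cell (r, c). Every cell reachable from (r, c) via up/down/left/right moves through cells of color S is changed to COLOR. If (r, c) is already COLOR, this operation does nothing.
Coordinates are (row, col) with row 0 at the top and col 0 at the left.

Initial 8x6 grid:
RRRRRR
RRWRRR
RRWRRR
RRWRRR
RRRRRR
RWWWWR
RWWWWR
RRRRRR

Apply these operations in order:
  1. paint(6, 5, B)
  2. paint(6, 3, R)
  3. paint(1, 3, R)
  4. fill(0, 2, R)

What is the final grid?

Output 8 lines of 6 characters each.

Answer: RRRRRR
RRWRRR
RRWRRR
RRWRRR
RRRRRR
RWWWWR
RWWRWB
RRRRRR

Derivation:
After op 1 paint(6,5,B):
RRRRRR
RRWRRR
RRWRRR
RRWRRR
RRRRRR
RWWWWR
RWWWWB
RRRRRR
After op 2 paint(6,3,R):
RRRRRR
RRWRRR
RRWRRR
RRWRRR
RRRRRR
RWWWWR
RWWRWB
RRRRRR
After op 3 paint(1,3,R):
RRRRRR
RRWRRR
RRWRRR
RRWRRR
RRRRRR
RWWWWR
RWWRWB
RRRRRR
After op 4 fill(0,2,R) [0 cells changed]:
RRRRRR
RRWRRR
RRWRRR
RRWRRR
RRRRRR
RWWWWR
RWWRWB
RRRRRR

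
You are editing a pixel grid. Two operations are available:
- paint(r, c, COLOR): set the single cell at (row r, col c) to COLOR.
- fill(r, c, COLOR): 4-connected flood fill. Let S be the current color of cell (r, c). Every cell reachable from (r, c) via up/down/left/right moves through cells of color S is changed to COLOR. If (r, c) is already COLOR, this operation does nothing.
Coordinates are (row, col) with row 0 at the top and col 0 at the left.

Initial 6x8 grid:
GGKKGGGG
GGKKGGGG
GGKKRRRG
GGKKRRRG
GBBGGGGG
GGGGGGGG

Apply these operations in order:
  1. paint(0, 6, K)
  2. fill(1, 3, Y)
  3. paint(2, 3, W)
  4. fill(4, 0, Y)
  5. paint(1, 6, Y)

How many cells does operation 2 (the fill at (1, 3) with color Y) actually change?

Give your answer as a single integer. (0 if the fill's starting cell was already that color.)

Answer: 8

Derivation:
After op 1 paint(0,6,K):
GGKKGGKG
GGKKGGGG
GGKKRRRG
GGKKRRRG
GBBGGGGG
GGGGGGGG
After op 2 fill(1,3,Y) [8 cells changed]:
GGYYGGKG
GGYYGGGG
GGYYRRRG
GGYYRRRG
GBBGGGGG
GGGGGGGG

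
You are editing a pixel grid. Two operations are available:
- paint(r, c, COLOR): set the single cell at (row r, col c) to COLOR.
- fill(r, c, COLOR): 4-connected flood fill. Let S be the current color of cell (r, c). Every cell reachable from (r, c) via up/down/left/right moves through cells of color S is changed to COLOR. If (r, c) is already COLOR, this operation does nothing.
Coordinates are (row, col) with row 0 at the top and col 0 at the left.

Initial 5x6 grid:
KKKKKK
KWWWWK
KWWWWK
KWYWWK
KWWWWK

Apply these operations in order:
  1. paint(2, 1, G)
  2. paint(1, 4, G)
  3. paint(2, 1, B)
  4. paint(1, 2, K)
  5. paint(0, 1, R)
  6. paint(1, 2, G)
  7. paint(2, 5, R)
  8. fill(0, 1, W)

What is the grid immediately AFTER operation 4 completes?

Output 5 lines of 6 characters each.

After op 1 paint(2,1,G):
KKKKKK
KWWWWK
KGWWWK
KWYWWK
KWWWWK
After op 2 paint(1,4,G):
KKKKKK
KWWWGK
KGWWWK
KWYWWK
KWWWWK
After op 3 paint(2,1,B):
KKKKKK
KWWWGK
KBWWWK
KWYWWK
KWWWWK
After op 4 paint(1,2,K):
KKKKKK
KWKWGK
KBWWWK
KWYWWK
KWWWWK

Answer: KKKKKK
KWKWGK
KBWWWK
KWYWWK
KWWWWK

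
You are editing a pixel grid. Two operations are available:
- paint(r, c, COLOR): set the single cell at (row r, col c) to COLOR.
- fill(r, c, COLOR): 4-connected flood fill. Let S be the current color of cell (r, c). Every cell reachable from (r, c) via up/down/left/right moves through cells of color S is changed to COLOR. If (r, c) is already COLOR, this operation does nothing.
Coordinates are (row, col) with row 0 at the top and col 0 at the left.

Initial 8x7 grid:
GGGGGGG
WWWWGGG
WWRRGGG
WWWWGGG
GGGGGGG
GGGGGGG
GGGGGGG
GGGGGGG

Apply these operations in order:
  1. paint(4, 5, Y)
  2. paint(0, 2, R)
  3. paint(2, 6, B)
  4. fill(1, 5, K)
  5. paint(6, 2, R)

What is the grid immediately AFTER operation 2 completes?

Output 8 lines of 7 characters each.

Answer: GGRGGGG
WWWWGGG
WWRRGGG
WWWWGGG
GGGGGYG
GGGGGGG
GGGGGGG
GGGGGGG

Derivation:
After op 1 paint(4,5,Y):
GGGGGGG
WWWWGGG
WWRRGGG
WWWWGGG
GGGGGYG
GGGGGGG
GGGGGGG
GGGGGGG
After op 2 paint(0,2,R):
GGRGGGG
WWWWGGG
WWRRGGG
WWWWGGG
GGGGGYG
GGGGGGG
GGGGGGG
GGGGGGG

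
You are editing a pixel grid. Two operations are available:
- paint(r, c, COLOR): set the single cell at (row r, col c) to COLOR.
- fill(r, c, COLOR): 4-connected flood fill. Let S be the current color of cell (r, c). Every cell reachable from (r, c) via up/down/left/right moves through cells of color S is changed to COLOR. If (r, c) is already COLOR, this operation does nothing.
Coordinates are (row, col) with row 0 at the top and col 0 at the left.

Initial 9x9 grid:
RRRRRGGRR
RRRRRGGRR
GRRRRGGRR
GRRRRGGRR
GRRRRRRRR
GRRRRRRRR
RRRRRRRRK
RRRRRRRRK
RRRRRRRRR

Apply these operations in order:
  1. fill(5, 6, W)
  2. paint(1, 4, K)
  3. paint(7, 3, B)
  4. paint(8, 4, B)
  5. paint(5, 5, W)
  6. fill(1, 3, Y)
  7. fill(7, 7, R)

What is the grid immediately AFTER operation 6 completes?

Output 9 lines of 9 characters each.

After op 1 fill(5,6,W) [67 cells changed]:
WWWWWGGWW
WWWWWGGWW
GWWWWGGWW
GWWWWGGWW
GWWWWWWWW
GWWWWWWWW
WWWWWWWWK
WWWWWWWWK
WWWWWWWWW
After op 2 paint(1,4,K):
WWWWWGGWW
WWWWKGGWW
GWWWWGGWW
GWWWWGGWW
GWWWWWWWW
GWWWWWWWW
WWWWWWWWK
WWWWWWWWK
WWWWWWWWW
After op 3 paint(7,3,B):
WWWWWGGWW
WWWWKGGWW
GWWWWGGWW
GWWWWGGWW
GWWWWWWWW
GWWWWWWWW
WWWWWWWWK
WWWBWWWWK
WWWWWWWWW
After op 4 paint(8,4,B):
WWWWWGGWW
WWWWKGGWW
GWWWWGGWW
GWWWWGGWW
GWWWWWWWW
GWWWWWWWW
WWWWWWWWK
WWWBWWWWK
WWWWBWWWW
After op 5 paint(5,5,W):
WWWWWGGWW
WWWWKGGWW
GWWWWGGWW
GWWWWGGWW
GWWWWWWWW
GWWWWWWWW
WWWWWWWWK
WWWBWWWWK
WWWWBWWWW
After op 6 fill(1,3,Y) [64 cells changed]:
YYYYYGGYY
YYYYKGGYY
GYYYYGGYY
GYYYYGGYY
GYYYYYYYY
GYYYYYYYY
YYYYYYYYK
YYYBYYYYK
YYYYBYYYY

Answer: YYYYYGGYY
YYYYKGGYY
GYYYYGGYY
GYYYYGGYY
GYYYYYYYY
GYYYYYYYY
YYYYYYYYK
YYYBYYYYK
YYYYBYYYY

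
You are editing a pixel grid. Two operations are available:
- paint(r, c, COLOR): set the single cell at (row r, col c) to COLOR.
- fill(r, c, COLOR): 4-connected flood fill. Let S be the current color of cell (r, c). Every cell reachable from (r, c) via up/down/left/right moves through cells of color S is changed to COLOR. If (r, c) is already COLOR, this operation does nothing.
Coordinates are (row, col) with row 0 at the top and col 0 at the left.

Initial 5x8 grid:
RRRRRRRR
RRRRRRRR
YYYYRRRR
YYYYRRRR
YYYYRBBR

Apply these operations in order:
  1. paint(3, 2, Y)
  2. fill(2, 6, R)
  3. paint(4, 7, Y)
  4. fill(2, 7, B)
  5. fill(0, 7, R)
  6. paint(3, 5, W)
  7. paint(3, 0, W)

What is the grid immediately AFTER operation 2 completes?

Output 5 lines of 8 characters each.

After op 1 paint(3,2,Y):
RRRRRRRR
RRRRRRRR
YYYYRRRR
YYYYRRRR
YYYYRBBR
After op 2 fill(2,6,R) [0 cells changed]:
RRRRRRRR
RRRRRRRR
YYYYRRRR
YYYYRRRR
YYYYRBBR

Answer: RRRRRRRR
RRRRRRRR
YYYYRRRR
YYYYRRRR
YYYYRBBR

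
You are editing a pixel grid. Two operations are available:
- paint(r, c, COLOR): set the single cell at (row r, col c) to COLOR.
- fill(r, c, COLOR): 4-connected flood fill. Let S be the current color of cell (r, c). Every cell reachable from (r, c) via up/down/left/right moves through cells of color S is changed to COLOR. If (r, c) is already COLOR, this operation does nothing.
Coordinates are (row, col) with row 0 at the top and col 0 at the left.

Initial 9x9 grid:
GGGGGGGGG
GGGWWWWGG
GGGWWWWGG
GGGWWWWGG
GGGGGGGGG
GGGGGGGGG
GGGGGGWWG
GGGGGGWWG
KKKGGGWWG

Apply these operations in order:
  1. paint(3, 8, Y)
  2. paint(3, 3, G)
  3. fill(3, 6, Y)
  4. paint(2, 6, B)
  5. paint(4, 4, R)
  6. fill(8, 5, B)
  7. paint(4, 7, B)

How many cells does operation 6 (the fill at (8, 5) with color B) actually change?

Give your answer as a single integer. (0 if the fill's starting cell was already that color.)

Answer: 59

Derivation:
After op 1 paint(3,8,Y):
GGGGGGGGG
GGGWWWWGG
GGGWWWWGG
GGGWWWWGY
GGGGGGGGG
GGGGGGGGG
GGGGGGWWG
GGGGGGWWG
KKKGGGWWG
After op 2 paint(3,3,G):
GGGGGGGGG
GGGWWWWGG
GGGWWWWGG
GGGGWWWGY
GGGGGGGGG
GGGGGGGGG
GGGGGGWWG
GGGGGGWWG
KKKGGGWWG
After op 3 fill(3,6,Y) [11 cells changed]:
GGGGGGGGG
GGGYYYYGG
GGGYYYYGG
GGGGYYYGY
GGGGGGGGG
GGGGGGGGG
GGGGGGWWG
GGGGGGWWG
KKKGGGWWG
After op 4 paint(2,6,B):
GGGGGGGGG
GGGYYYYGG
GGGYYYBGG
GGGGYYYGY
GGGGGGGGG
GGGGGGGGG
GGGGGGWWG
GGGGGGWWG
KKKGGGWWG
After op 5 paint(4,4,R):
GGGGGGGGG
GGGYYYYGG
GGGYYYBGG
GGGGYYYGY
GGGGRGGGG
GGGGGGGGG
GGGGGGWWG
GGGGGGWWG
KKKGGGWWG
After op 6 fill(8,5,B) [59 cells changed]:
BBBBBBBBB
BBBYYYYBB
BBBYYYBBB
BBBBYYYBY
BBBBRBBBB
BBBBBBBBB
BBBBBBWWB
BBBBBBWWB
KKKBBBWWB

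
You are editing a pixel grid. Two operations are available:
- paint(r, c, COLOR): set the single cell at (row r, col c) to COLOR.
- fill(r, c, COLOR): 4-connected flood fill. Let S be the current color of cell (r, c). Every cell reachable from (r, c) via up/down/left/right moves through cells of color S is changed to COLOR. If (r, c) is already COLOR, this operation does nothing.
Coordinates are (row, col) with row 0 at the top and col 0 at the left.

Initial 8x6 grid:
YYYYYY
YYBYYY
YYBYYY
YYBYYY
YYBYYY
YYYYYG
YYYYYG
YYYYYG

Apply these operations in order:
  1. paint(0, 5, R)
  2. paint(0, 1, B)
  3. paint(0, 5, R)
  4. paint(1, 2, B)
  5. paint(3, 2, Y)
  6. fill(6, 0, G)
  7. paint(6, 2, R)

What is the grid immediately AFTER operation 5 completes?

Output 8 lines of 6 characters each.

After op 1 paint(0,5,R):
YYYYYR
YYBYYY
YYBYYY
YYBYYY
YYBYYY
YYYYYG
YYYYYG
YYYYYG
After op 2 paint(0,1,B):
YBYYYR
YYBYYY
YYBYYY
YYBYYY
YYBYYY
YYYYYG
YYYYYG
YYYYYG
After op 3 paint(0,5,R):
YBYYYR
YYBYYY
YYBYYY
YYBYYY
YYBYYY
YYYYYG
YYYYYG
YYYYYG
After op 4 paint(1,2,B):
YBYYYR
YYBYYY
YYBYYY
YYBYYY
YYBYYY
YYYYYG
YYYYYG
YYYYYG
After op 5 paint(3,2,Y):
YBYYYR
YYBYYY
YYBYYY
YYYYYY
YYBYYY
YYYYYG
YYYYYG
YYYYYG

Answer: YBYYYR
YYBYYY
YYBYYY
YYYYYY
YYBYYY
YYYYYG
YYYYYG
YYYYYG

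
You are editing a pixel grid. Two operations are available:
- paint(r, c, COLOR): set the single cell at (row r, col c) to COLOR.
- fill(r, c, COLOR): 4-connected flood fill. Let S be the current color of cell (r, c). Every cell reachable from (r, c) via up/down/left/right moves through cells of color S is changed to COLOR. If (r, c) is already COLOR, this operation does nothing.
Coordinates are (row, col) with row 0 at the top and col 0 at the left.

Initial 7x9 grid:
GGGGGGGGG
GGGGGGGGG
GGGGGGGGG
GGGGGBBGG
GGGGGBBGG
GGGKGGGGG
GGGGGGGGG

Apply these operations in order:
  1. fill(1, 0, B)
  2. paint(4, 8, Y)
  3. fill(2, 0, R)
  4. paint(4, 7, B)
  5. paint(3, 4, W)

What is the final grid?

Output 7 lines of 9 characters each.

Answer: RRRRRRRRR
RRRRRRRRR
RRRRRRRRR
RRRRWRRRR
RRRRRRRBY
RRRKRRRRR
RRRRRRRRR

Derivation:
After op 1 fill(1,0,B) [58 cells changed]:
BBBBBBBBB
BBBBBBBBB
BBBBBBBBB
BBBBBBBBB
BBBBBBBBB
BBBKBBBBB
BBBBBBBBB
After op 2 paint(4,8,Y):
BBBBBBBBB
BBBBBBBBB
BBBBBBBBB
BBBBBBBBB
BBBBBBBBY
BBBKBBBBB
BBBBBBBBB
After op 3 fill(2,0,R) [61 cells changed]:
RRRRRRRRR
RRRRRRRRR
RRRRRRRRR
RRRRRRRRR
RRRRRRRRY
RRRKRRRRR
RRRRRRRRR
After op 4 paint(4,7,B):
RRRRRRRRR
RRRRRRRRR
RRRRRRRRR
RRRRRRRRR
RRRRRRRBY
RRRKRRRRR
RRRRRRRRR
After op 5 paint(3,4,W):
RRRRRRRRR
RRRRRRRRR
RRRRRRRRR
RRRRWRRRR
RRRRRRRBY
RRRKRRRRR
RRRRRRRRR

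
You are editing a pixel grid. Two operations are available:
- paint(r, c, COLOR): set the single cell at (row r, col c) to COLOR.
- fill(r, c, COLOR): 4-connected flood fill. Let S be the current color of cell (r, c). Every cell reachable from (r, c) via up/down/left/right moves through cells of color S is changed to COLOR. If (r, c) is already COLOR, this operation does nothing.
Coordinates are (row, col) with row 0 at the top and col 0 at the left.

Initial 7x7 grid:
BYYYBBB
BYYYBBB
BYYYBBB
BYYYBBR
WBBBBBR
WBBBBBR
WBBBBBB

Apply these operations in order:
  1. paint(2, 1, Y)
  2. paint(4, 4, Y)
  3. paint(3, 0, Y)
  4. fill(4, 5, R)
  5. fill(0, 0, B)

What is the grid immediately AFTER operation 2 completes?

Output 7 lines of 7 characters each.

After op 1 paint(2,1,Y):
BYYYBBB
BYYYBBB
BYYYBBB
BYYYBBR
WBBBBBR
WBBBBBR
WBBBBBB
After op 2 paint(4,4,Y):
BYYYBBB
BYYYBBB
BYYYBBB
BYYYBBR
WBBBYBR
WBBBBBR
WBBBBBB

Answer: BYYYBBB
BYYYBBB
BYYYBBB
BYYYBBR
WBBBYBR
WBBBBBR
WBBBBBB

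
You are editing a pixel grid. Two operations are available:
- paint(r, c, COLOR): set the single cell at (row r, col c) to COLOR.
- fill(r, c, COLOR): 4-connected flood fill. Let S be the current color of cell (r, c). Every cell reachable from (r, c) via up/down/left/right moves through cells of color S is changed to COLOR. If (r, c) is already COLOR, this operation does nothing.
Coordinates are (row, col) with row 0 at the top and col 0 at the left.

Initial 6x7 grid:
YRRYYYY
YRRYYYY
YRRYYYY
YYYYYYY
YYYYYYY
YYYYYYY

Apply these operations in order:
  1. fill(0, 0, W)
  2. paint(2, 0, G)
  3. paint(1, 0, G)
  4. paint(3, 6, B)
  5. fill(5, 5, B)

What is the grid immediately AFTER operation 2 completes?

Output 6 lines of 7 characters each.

After op 1 fill(0,0,W) [36 cells changed]:
WRRWWWW
WRRWWWW
WRRWWWW
WWWWWWW
WWWWWWW
WWWWWWW
After op 2 paint(2,0,G):
WRRWWWW
WRRWWWW
GRRWWWW
WWWWWWW
WWWWWWW
WWWWWWW

Answer: WRRWWWW
WRRWWWW
GRRWWWW
WWWWWWW
WWWWWWW
WWWWWWW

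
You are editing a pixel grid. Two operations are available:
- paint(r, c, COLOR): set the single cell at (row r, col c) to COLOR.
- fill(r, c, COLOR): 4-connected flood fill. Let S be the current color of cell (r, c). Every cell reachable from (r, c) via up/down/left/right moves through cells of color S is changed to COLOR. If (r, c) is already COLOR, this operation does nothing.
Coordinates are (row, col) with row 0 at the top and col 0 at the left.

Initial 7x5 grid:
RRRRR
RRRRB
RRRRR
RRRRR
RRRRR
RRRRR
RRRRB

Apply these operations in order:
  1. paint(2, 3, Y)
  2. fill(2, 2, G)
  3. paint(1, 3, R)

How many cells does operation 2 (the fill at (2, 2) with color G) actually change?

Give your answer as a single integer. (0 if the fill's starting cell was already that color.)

After op 1 paint(2,3,Y):
RRRRR
RRRRB
RRRYR
RRRRR
RRRRR
RRRRR
RRRRB
After op 2 fill(2,2,G) [32 cells changed]:
GGGGG
GGGGB
GGGYG
GGGGG
GGGGG
GGGGG
GGGGB

Answer: 32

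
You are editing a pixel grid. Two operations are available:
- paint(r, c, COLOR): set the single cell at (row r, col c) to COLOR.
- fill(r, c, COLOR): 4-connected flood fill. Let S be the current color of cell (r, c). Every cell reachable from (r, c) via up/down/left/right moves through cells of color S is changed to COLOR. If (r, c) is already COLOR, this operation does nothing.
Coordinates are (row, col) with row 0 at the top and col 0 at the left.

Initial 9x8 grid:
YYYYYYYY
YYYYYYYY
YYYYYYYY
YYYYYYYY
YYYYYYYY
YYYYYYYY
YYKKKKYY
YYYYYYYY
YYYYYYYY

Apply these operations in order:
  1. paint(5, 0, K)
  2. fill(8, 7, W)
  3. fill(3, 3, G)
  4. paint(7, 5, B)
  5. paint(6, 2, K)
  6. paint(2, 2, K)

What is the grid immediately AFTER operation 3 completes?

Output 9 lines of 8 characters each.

After op 1 paint(5,0,K):
YYYYYYYY
YYYYYYYY
YYYYYYYY
YYYYYYYY
YYYYYYYY
KYYYYYYY
YYKKKKYY
YYYYYYYY
YYYYYYYY
After op 2 fill(8,7,W) [67 cells changed]:
WWWWWWWW
WWWWWWWW
WWWWWWWW
WWWWWWWW
WWWWWWWW
KWWWWWWW
WWKKKKWW
WWWWWWWW
WWWWWWWW
After op 3 fill(3,3,G) [67 cells changed]:
GGGGGGGG
GGGGGGGG
GGGGGGGG
GGGGGGGG
GGGGGGGG
KGGGGGGG
GGKKKKGG
GGGGGGGG
GGGGGGGG

Answer: GGGGGGGG
GGGGGGGG
GGGGGGGG
GGGGGGGG
GGGGGGGG
KGGGGGGG
GGKKKKGG
GGGGGGGG
GGGGGGGG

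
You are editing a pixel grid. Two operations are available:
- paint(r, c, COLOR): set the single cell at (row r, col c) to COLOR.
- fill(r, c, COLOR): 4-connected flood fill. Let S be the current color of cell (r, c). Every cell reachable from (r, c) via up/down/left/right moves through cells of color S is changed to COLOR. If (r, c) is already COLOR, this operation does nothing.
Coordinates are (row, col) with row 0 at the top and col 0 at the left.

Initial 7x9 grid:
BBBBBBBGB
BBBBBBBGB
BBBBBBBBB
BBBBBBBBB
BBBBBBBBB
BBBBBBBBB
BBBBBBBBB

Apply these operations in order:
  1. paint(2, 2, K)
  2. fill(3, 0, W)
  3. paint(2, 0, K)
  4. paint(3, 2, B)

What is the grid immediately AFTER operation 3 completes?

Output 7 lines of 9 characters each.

After op 1 paint(2,2,K):
BBBBBBBGB
BBBBBBBGB
BBKBBBBBB
BBBBBBBBB
BBBBBBBBB
BBBBBBBBB
BBBBBBBBB
After op 2 fill(3,0,W) [60 cells changed]:
WWWWWWWGW
WWWWWWWGW
WWKWWWWWW
WWWWWWWWW
WWWWWWWWW
WWWWWWWWW
WWWWWWWWW
After op 3 paint(2,0,K):
WWWWWWWGW
WWWWWWWGW
KWKWWWWWW
WWWWWWWWW
WWWWWWWWW
WWWWWWWWW
WWWWWWWWW

Answer: WWWWWWWGW
WWWWWWWGW
KWKWWWWWW
WWWWWWWWW
WWWWWWWWW
WWWWWWWWW
WWWWWWWWW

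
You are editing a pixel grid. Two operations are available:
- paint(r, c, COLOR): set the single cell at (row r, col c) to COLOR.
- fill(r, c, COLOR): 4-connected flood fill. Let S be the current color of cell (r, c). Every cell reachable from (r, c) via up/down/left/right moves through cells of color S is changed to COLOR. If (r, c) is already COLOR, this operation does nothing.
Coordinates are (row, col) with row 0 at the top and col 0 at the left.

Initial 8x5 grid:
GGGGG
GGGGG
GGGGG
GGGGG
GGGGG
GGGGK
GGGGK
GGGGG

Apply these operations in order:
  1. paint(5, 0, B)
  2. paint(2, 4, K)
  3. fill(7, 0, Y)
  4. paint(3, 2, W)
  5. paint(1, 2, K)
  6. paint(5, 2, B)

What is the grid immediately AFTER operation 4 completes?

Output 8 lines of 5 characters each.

After op 1 paint(5,0,B):
GGGGG
GGGGG
GGGGG
GGGGG
GGGGG
BGGGK
GGGGK
GGGGG
After op 2 paint(2,4,K):
GGGGG
GGGGG
GGGGK
GGGGG
GGGGG
BGGGK
GGGGK
GGGGG
After op 3 fill(7,0,Y) [36 cells changed]:
YYYYY
YYYYY
YYYYK
YYYYY
YYYYY
BYYYK
YYYYK
YYYYY
After op 4 paint(3,2,W):
YYYYY
YYYYY
YYYYK
YYWYY
YYYYY
BYYYK
YYYYK
YYYYY

Answer: YYYYY
YYYYY
YYYYK
YYWYY
YYYYY
BYYYK
YYYYK
YYYYY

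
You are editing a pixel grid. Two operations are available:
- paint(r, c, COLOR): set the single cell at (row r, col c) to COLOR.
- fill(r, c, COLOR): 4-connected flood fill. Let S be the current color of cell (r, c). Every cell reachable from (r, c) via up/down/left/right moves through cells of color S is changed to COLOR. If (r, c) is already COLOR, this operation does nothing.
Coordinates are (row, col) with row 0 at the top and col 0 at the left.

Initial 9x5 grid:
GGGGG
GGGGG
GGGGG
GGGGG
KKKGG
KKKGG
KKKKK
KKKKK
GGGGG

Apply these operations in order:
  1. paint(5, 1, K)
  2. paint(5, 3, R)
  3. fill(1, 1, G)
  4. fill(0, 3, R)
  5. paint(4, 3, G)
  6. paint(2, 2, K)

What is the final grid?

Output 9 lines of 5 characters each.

Answer: RRRRR
RRRRR
RRKRR
RRRRR
KKKGR
KKKRR
KKKKK
KKKKK
GGGGG

Derivation:
After op 1 paint(5,1,K):
GGGGG
GGGGG
GGGGG
GGGGG
KKKGG
KKKGG
KKKKK
KKKKK
GGGGG
After op 2 paint(5,3,R):
GGGGG
GGGGG
GGGGG
GGGGG
KKKGG
KKKRG
KKKKK
KKKKK
GGGGG
After op 3 fill(1,1,G) [0 cells changed]:
GGGGG
GGGGG
GGGGG
GGGGG
KKKGG
KKKRG
KKKKK
KKKKK
GGGGG
After op 4 fill(0,3,R) [23 cells changed]:
RRRRR
RRRRR
RRRRR
RRRRR
KKKRR
KKKRR
KKKKK
KKKKK
GGGGG
After op 5 paint(4,3,G):
RRRRR
RRRRR
RRRRR
RRRRR
KKKGR
KKKRR
KKKKK
KKKKK
GGGGG
After op 6 paint(2,2,K):
RRRRR
RRRRR
RRKRR
RRRRR
KKKGR
KKKRR
KKKKK
KKKKK
GGGGG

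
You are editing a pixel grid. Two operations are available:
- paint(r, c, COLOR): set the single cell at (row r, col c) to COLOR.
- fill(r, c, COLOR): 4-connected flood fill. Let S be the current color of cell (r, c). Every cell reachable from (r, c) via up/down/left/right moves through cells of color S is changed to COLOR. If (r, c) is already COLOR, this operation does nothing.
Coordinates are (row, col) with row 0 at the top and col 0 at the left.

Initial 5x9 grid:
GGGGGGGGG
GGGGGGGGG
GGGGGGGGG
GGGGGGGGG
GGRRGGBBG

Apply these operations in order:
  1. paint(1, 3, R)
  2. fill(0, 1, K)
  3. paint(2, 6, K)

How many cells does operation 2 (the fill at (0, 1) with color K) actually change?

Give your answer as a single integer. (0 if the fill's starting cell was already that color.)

Answer: 40

Derivation:
After op 1 paint(1,3,R):
GGGGGGGGG
GGGRGGGGG
GGGGGGGGG
GGGGGGGGG
GGRRGGBBG
After op 2 fill(0,1,K) [40 cells changed]:
KKKKKKKKK
KKKRKKKKK
KKKKKKKKK
KKKKKKKKK
KKRRKKBBK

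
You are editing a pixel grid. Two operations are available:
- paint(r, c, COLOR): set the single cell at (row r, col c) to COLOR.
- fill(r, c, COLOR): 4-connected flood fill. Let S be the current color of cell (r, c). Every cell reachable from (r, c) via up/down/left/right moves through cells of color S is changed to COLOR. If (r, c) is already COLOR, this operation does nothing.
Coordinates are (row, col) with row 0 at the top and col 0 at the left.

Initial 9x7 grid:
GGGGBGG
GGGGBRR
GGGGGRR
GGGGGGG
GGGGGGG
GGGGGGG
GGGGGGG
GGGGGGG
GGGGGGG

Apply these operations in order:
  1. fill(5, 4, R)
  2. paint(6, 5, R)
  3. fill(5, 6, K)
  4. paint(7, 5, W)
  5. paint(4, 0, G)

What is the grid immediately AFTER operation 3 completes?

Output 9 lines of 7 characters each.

After op 1 fill(5,4,R) [55 cells changed]:
RRRRBGG
RRRRBRR
RRRRRRR
RRRRRRR
RRRRRRR
RRRRRRR
RRRRRRR
RRRRRRR
RRRRRRR
After op 2 paint(6,5,R):
RRRRBGG
RRRRBRR
RRRRRRR
RRRRRRR
RRRRRRR
RRRRRRR
RRRRRRR
RRRRRRR
RRRRRRR
After op 3 fill(5,6,K) [59 cells changed]:
KKKKBGG
KKKKBKK
KKKKKKK
KKKKKKK
KKKKKKK
KKKKKKK
KKKKKKK
KKKKKKK
KKKKKKK

Answer: KKKKBGG
KKKKBKK
KKKKKKK
KKKKKKK
KKKKKKK
KKKKKKK
KKKKKKK
KKKKKKK
KKKKKKK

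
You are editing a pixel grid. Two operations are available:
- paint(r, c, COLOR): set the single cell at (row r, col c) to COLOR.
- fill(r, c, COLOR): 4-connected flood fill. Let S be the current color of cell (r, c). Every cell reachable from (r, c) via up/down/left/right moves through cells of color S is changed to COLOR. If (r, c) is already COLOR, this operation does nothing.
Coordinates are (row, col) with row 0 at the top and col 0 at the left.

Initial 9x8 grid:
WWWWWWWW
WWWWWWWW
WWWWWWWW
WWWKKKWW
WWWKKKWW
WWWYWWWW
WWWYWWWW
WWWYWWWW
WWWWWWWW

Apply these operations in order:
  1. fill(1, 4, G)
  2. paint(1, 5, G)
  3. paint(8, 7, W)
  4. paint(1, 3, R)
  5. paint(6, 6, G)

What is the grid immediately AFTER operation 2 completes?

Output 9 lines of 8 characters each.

Answer: GGGGGGGG
GGGGGGGG
GGGGGGGG
GGGKKKGG
GGGKKKGG
GGGYGGGG
GGGYGGGG
GGGYGGGG
GGGGGGGG

Derivation:
After op 1 fill(1,4,G) [63 cells changed]:
GGGGGGGG
GGGGGGGG
GGGGGGGG
GGGKKKGG
GGGKKKGG
GGGYGGGG
GGGYGGGG
GGGYGGGG
GGGGGGGG
After op 2 paint(1,5,G):
GGGGGGGG
GGGGGGGG
GGGGGGGG
GGGKKKGG
GGGKKKGG
GGGYGGGG
GGGYGGGG
GGGYGGGG
GGGGGGGG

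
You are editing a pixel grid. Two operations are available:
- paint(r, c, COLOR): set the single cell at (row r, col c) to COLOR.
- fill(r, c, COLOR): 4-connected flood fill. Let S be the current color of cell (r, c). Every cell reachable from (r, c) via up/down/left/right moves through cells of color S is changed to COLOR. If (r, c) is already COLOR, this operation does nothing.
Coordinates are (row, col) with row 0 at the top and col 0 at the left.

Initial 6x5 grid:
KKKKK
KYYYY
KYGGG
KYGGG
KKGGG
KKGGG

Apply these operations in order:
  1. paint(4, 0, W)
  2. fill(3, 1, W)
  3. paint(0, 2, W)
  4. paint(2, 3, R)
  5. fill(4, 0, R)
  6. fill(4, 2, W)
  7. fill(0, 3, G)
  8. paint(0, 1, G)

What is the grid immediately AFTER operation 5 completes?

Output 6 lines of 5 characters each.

Answer: KKWKK
KWWWW
KWGRG
KWGGG
RKGGG
KKGGG

Derivation:
After op 1 paint(4,0,W):
KKKKK
KYYYY
KYGGG
KYGGG
WKGGG
KKGGG
After op 2 fill(3,1,W) [6 cells changed]:
KKKKK
KWWWW
KWGGG
KWGGG
WKGGG
KKGGG
After op 3 paint(0,2,W):
KKWKK
KWWWW
KWGGG
KWGGG
WKGGG
KKGGG
After op 4 paint(2,3,R):
KKWKK
KWWWW
KWGRG
KWGGG
WKGGG
KKGGG
After op 5 fill(4,0,R) [1 cells changed]:
KKWKK
KWWWW
KWGRG
KWGGG
RKGGG
KKGGG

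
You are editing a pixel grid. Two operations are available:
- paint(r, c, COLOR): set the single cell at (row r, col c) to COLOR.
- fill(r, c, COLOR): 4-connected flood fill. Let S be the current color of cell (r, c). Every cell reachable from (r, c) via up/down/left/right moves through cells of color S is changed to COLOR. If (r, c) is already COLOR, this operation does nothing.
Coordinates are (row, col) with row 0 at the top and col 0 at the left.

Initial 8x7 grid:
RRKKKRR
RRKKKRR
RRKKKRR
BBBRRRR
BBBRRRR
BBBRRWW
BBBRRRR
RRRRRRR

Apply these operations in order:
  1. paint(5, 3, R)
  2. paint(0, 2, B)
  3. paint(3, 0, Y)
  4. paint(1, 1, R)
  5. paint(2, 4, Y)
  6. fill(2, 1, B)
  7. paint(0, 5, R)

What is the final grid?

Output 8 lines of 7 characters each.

After op 1 paint(5,3,R):
RRKKKRR
RRKKKRR
RRKKKRR
BBBRRRR
BBBRRRR
BBBRRWW
BBBRRRR
RRRRRRR
After op 2 paint(0,2,B):
RRBKKRR
RRKKKRR
RRKKKRR
BBBRRRR
BBBRRRR
BBBRRWW
BBBRRRR
RRRRRRR
After op 3 paint(3,0,Y):
RRBKKRR
RRKKKRR
RRKKKRR
YBBRRRR
BBBRRRR
BBBRRWW
BBBRRRR
RRRRRRR
After op 4 paint(1,1,R):
RRBKKRR
RRKKKRR
RRKKKRR
YBBRRRR
BBBRRRR
BBBRRWW
BBBRRRR
RRRRRRR
After op 5 paint(2,4,Y):
RRBKKRR
RRKKKRR
RRKKYRR
YBBRRRR
BBBRRRR
BBBRRWW
BBBRRRR
RRRRRRR
After op 6 fill(2,1,B) [6 cells changed]:
BBBKKRR
BBKKKRR
BBKKYRR
YBBRRRR
BBBRRRR
BBBRRWW
BBBRRRR
RRRRRRR
After op 7 paint(0,5,R):
BBBKKRR
BBKKKRR
BBKKYRR
YBBRRRR
BBBRRRR
BBBRRWW
BBBRRRR
RRRRRRR

Answer: BBBKKRR
BBKKKRR
BBKKYRR
YBBRRRR
BBBRRRR
BBBRRWW
BBBRRRR
RRRRRRR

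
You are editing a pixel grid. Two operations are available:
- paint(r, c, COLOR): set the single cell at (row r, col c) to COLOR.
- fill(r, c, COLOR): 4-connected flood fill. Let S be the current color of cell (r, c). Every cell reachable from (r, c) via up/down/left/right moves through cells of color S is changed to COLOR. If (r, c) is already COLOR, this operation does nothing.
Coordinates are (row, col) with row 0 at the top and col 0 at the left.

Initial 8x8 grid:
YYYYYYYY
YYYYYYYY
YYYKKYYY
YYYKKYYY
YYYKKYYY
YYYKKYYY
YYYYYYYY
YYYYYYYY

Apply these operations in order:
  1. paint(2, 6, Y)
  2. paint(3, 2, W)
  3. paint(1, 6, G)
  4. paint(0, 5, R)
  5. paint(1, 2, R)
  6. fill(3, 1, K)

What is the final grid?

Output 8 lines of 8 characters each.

After op 1 paint(2,6,Y):
YYYYYYYY
YYYYYYYY
YYYKKYYY
YYYKKYYY
YYYKKYYY
YYYKKYYY
YYYYYYYY
YYYYYYYY
After op 2 paint(3,2,W):
YYYYYYYY
YYYYYYYY
YYYKKYYY
YYWKKYYY
YYYKKYYY
YYYKKYYY
YYYYYYYY
YYYYYYYY
After op 3 paint(1,6,G):
YYYYYYYY
YYYYYYGY
YYYKKYYY
YYWKKYYY
YYYKKYYY
YYYKKYYY
YYYYYYYY
YYYYYYYY
After op 4 paint(0,5,R):
YYYYYRYY
YYYYYYGY
YYYKKYYY
YYWKKYYY
YYYKKYYY
YYYKKYYY
YYYYYYYY
YYYYYYYY
After op 5 paint(1,2,R):
YYYYYRYY
YYRYYYGY
YYYKKYYY
YYWKKYYY
YYYKKYYY
YYYKKYYY
YYYYYYYY
YYYYYYYY
After op 6 fill(3,1,K) [52 cells changed]:
KKKKKRKK
KKRKKKGK
KKKKKKKK
KKWKKKKK
KKKKKKKK
KKKKKKKK
KKKKKKKK
KKKKKKKK

Answer: KKKKKRKK
KKRKKKGK
KKKKKKKK
KKWKKKKK
KKKKKKKK
KKKKKKKK
KKKKKKKK
KKKKKKKK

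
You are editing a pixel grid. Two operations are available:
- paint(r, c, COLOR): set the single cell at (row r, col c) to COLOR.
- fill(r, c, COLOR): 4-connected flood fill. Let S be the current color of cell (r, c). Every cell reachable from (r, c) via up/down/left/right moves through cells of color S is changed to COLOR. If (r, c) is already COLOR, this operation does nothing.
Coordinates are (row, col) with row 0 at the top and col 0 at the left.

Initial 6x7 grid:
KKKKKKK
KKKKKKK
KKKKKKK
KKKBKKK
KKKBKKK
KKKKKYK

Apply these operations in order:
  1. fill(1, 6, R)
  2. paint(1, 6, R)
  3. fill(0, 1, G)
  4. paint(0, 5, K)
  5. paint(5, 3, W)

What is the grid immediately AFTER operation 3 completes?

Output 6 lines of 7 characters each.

After op 1 fill(1,6,R) [39 cells changed]:
RRRRRRR
RRRRRRR
RRRRRRR
RRRBRRR
RRRBRRR
RRRRRYR
After op 2 paint(1,6,R):
RRRRRRR
RRRRRRR
RRRRRRR
RRRBRRR
RRRBRRR
RRRRRYR
After op 3 fill(0,1,G) [39 cells changed]:
GGGGGGG
GGGGGGG
GGGGGGG
GGGBGGG
GGGBGGG
GGGGGYG

Answer: GGGGGGG
GGGGGGG
GGGGGGG
GGGBGGG
GGGBGGG
GGGGGYG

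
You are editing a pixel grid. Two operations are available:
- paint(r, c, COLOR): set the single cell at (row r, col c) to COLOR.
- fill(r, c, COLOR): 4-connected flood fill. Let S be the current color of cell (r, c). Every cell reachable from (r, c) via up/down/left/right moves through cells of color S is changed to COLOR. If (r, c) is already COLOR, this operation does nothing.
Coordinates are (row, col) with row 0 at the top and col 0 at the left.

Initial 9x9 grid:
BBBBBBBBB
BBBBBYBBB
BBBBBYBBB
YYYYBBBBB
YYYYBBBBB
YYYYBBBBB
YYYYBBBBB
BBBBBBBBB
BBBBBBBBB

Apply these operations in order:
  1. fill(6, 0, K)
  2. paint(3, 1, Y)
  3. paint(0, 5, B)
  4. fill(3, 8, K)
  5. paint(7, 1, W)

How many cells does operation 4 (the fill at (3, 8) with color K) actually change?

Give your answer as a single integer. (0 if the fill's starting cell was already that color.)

After op 1 fill(6,0,K) [16 cells changed]:
BBBBBBBBB
BBBBBYBBB
BBBBBYBBB
KKKKBBBBB
KKKKBBBBB
KKKKBBBBB
KKKKBBBBB
BBBBBBBBB
BBBBBBBBB
After op 2 paint(3,1,Y):
BBBBBBBBB
BBBBBYBBB
BBBBBYBBB
KYKKBBBBB
KKKKBBBBB
KKKKBBBBB
KKKKBBBBB
BBBBBBBBB
BBBBBBBBB
After op 3 paint(0,5,B):
BBBBBBBBB
BBBBBYBBB
BBBBBYBBB
KYKKBBBBB
KKKKBBBBB
KKKKBBBBB
KKKKBBBBB
BBBBBBBBB
BBBBBBBBB
After op 4 fill(3,8,K) [63 cells changed]:
KKKKKKKKK
KKKKKYKKK
KKKKKYKKK
KYKKKKKKK
KKKKKKKKK
KKKKKKKKK
KKKKKKKKK
KKKKKKKKK
KKKKKKKKK

Answer: 63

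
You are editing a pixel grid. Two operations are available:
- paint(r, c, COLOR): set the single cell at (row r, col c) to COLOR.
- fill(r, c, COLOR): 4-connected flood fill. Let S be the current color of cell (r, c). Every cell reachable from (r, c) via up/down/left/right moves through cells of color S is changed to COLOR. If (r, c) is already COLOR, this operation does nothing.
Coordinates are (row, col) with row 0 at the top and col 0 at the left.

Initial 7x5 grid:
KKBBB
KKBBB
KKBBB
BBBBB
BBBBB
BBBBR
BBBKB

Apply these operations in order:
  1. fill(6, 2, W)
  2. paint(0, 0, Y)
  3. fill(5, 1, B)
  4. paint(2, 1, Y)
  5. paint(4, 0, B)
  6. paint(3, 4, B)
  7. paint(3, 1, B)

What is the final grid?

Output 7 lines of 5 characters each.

After op 1 fill(6,2,W) [26 cells changed]:
KKWWW
KKWWW
KKWWW
WWWWW
WWWWW
WWWWR
WWWKB
After op 2 paint(0,0,Y):
YKWWW
KKWWW
KKWWW
WWWWW
WWWWW
WWWWR
WWWKB
After op 3 fill(5,1,B) [26 cells changed]:
YKBBB
KKBBB
KKBBB
BBBBB
BBBBB
BBBBR
BBBKB
After op 4 paint(2,1,Y):
YKBBB
KKBBB
KYBBB
BBBBB
BBBBB
BBBBR
BBBKB
After op 5 paint(4,0,B):
YKBBB
KKBBB
KYBBB
BBBBB
BBBBB
BBBBR
BBBKB
After op 6 paint(3,4,B):
YKBBB
KKBBB
KYBBB
BBBBB
BBBBB
BBBBR
BBBKB
After op 7 paint(3,1,B):
YKBBB
KKBBB
KYBBB
BBBBB
BBBBB
BBBBR
BBBKB

Answer: YKBBB
KKBBB
KYBBB
BBBBB
BBBBB
BBBBR
BBBKB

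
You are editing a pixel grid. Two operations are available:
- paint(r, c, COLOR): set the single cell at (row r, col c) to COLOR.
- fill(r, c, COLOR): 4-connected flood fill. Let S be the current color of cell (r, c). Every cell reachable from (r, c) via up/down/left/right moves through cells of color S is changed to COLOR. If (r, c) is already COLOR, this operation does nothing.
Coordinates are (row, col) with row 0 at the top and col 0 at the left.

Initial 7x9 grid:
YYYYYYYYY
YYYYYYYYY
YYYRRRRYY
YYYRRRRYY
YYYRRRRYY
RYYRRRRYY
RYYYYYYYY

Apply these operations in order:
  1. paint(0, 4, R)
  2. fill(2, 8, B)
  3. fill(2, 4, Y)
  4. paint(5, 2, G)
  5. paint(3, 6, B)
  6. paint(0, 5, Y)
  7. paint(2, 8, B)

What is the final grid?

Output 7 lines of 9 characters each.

After op 1 paint(0,4,R):
YYYYRYYYY
YYYYYYYYY
YYYRRRRYY
YYYRRRRYY
YYYRRRRYY
RYYRRRRYY
RYYYYYYYY
After op 2 fill(2,8,B) [44 cells changed]:
BBBBRBBBB
BBBBBBBBB
BBBRRRRBB
BBBRRRRBB
BBBRRRRBB
RBBRRRRBB
RBBBBBBBB
After op 3 fill(2,4,Y) [16 cells changed]:
BBBBRBBBB
BBBBBBBBB
BBBYYYYBB
BBBYYYYBB
BBBYYYYBB
RBBYYYYBB
RBBBBBBBB
After op 4 paint(5,2,G):
BBBBRBBBB
BBBBBBBBB
BBBYYYYBB
BBBYYYYBB
BBBYYYYBB
RBGYYYYBB
RBBBBBBBB
After op 5 paint(3,6,B):
BBBBRBBBB
BBBBBBBBB
BBBYYYYBB
BBBYYYBBB
BBBYYYYBB
RBGYYYYBB
RBBBBBBBB
After op 6 paint(0,5,Y):
BBBBRYBBB
BBBBBBBBB
BBBYYYYBB
BBBYYYBBB
BBBYYYYBB
RBGYYYYBB
RBBBBBBBB
After op 7 paint(2,8,B):
BBBBRYBBB
BBBBBBBBB
BBBYYYYBB
BBBYYYBBB
BBBYYYYBB
RBGYYYYBB
RBBBBBBBB

Answer: BBBBRYBBB
BBBBBBBBB
BBBYYYYBB
BBBYYYBBB
BBBYYYYBB
RBGYYYYBB
RBBBBBBBB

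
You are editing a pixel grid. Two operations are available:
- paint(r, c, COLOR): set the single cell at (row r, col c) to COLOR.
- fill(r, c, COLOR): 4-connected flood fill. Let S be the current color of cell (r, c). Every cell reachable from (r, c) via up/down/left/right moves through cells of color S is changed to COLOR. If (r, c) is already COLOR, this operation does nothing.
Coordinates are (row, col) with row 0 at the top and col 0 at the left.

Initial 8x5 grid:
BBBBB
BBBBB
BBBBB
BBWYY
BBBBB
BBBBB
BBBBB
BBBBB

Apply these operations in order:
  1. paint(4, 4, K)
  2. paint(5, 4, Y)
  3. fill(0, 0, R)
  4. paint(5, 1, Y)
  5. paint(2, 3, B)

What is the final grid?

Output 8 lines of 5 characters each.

Answer: RRRRR
RRRRR
RRRBR
RRWYY
RRRRK
RYRRY
RRRRR
RRRRR

Derivation:
After op 1 paint(4,4,K):
BBBBB
BBBBB
BBBBB
BBWYY
BBBBK
BBBBB
BBBBB
BBBBB
After op 2 paint(5,4,Y):
BBBBB
BBBBB
BBBBB
BBWYY
BBBBK
BBBBY
BBBBB
BBBBB
After op 3 fill(0,0,R) [35 cells changed]:
RRRRR
RRRRR
RRRRR
RRWYY
RRRRK
RRRRY
RRRRR
RRRRR
After op 4 paint(5,1,Y):
RRRRR
RRRRR
RRRRR
RRWYY
RRRRK
RYRRY
RRRRR
RRRRR
After op 5 paint(2,3,B):
RRRRR
RRRRR
RRRBR
RRWYY
RRRRK
RYRRY
RRRRR
RRRRR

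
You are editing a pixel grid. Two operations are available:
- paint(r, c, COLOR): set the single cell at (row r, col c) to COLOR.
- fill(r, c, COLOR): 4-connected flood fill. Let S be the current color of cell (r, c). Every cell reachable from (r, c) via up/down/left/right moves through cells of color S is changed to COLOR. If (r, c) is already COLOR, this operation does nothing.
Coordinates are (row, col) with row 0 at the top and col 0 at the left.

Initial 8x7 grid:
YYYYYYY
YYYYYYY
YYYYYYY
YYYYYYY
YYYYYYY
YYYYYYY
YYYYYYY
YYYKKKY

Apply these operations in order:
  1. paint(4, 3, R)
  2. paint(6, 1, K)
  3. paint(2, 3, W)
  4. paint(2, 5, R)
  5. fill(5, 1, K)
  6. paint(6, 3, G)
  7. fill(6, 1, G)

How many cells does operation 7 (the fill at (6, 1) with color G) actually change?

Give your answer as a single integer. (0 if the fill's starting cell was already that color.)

After op 1 paint(4,3,R):
YYYYYYY
YYYYYYY
YYYYYYY
YYYYYYY
YYYRYYY
YYYYYYY
YYYYYYY
YYYKKKY
After op 2 paint(6,1,K):
YYYYYYY
YYYYYYY
YYYYYYY
YYYYYYY
YYYRYYY
YYYYYYY
YKYYYYY
YYYKKKY
After op 3 paint(2,3,W):
YYYYYYY
YYYYYYY
YYYWYYY
YYYYYYY
YYYRYYY
YYYYYYY
YKYYYYY
YYYKKKY
After op 4 paint(2,5,R):
YYYYYYY
YYYYYYY
YYYWYRY
YYYYYYY
YYYRYYY
YYYYYYY
YKYYYYY
YYYKKKY
After op 5 fill(5,1,K) [49 cells changed]:
KKKKKKK
KKKKKKK
KKKWKRK
KKKKKKK
KKKRKKK
KKKKKKK
KKKKKKK
KKKKKKK
After op 6 paint(6,3,G):
KKKKKKK
KKKKKKK
KKKWKRK
KKKKKKK
KKKRKKK
KKKKKKK
KKKGKKK
KKKKKKK
After op 7 fill(6,1,G) [52 cells changed]:
GGGGGGG
GGGGGGG
GGGWGRG
GGGGGGG
GGGRGGG
GGGGGGG
GGGGGGG
GGGGGGG

Answer: 52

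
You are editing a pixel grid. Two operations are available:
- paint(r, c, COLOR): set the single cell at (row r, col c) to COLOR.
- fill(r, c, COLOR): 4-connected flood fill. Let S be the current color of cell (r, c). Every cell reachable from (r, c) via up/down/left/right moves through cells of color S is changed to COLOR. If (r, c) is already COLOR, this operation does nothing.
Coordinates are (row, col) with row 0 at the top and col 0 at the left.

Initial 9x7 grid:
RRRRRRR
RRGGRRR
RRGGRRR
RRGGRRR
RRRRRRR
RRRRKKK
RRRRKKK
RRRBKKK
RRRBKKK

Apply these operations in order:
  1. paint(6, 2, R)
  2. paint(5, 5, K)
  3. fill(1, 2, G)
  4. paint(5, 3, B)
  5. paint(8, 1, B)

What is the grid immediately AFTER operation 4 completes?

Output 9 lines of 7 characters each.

After op 1 paint(6,2,R):
RRRRRRR
RRGGRRR
RRGGRRR
RRGGRRR
RRRRRRR
RRRRKKK
RRRRKKK
RRRBKKK
RRRBKKK
After op 2 paint(5,5,K):
RRRRRRR
RRGGRRR
RRGGRRR
RRGGRRR
RRRRRRR
RRRRKKK
RRRRKKK
RRRBKKK
RRRBKKK
After op 3 fill(1,2,G) [0 cells changed]:
RRRRRRR
RRGGRRR
RRGGRRR
RRGGRRR
RRRRRRR
RRRRKKK
RRRRKKK
RRRBKKK
RRRBKKK
After op 4 paint(5,3,B):
RRRRRRR
RRGGRRR
RRGGRRR
RRGGRRR
RRRRRRR
RRRBKKK
RRRRKKK
RRRBKKK
RRRBKKK

Answer: RRRRRRR
RRGGRRR
RRGGRRR
RRGGRRR
RRRRRRR
RRRBKKK
RRRRKKK
RRRBKKK
RRRBKKK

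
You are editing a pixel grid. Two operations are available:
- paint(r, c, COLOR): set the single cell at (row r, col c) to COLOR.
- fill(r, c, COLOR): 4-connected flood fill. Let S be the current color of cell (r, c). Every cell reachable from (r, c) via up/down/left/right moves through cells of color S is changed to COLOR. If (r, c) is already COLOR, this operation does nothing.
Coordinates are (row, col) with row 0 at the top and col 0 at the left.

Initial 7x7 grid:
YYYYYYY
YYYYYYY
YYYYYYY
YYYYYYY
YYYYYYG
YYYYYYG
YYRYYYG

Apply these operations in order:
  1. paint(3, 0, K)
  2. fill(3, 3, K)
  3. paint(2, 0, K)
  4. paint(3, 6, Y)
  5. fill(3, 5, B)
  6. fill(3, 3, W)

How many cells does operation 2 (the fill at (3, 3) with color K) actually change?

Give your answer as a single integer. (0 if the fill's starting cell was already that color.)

After op 1 paint(3,0,K):
YYYYYYY
YYYYYYY
YYYYYYY
KYYYYYY
YYYYYYG
YYYYYYG
YYRYYYG
After op 2 fill(3,3,K) [44 cells changed]:
KKKKKKK
KKKKKKK
KKKKKKK
KKKKKKK
KKKKKKG
KKKKKKG
KKRKKKG

Answer: 44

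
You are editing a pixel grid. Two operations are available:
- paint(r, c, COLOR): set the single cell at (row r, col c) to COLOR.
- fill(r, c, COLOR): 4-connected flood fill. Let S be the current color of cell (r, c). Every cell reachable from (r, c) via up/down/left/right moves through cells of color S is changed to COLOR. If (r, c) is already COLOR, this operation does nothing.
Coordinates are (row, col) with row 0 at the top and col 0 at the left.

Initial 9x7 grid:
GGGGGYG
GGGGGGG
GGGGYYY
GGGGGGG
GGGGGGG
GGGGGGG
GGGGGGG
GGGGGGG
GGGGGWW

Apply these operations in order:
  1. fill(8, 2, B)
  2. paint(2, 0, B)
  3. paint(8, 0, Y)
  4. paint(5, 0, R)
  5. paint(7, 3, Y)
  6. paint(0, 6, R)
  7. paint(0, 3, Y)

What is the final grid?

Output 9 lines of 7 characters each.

After op 1 fill(8,2,B) [57 cells changed]:
BBBBBYB
BBBBBBB
BBBBYYY
BBBBBBB
BBBBBBB
BBBBBBB
BBBBBBB
BBBBBBB
BBBBBWW
After op 2 paint(2,0,B):
BBBBBYB
BBBBBBB
BBBBYYY
BBBBBBB
BBBBBBB
BBBBBBB
BBBBBBB
BBBBBBB
BBBBBWW
After op 3 paint(8,0,Y):
BBBBBYB
BBBBBBB
BBBBYYY
BBBBBBB
BBBBBBB
BBBBBBB
BBBBBBB
BBBBBBB
YBBBBWW
After op 4 paint(5,0,R):
BBBBBYB
BBBBBBB
BBBBYYY
BBBBBBB
BBBBBBB
RBBBBBB
BBBBBBB
BBBBBBB
YBBBBWW
After op 5 paint(7,3,Y):
BBBBBYB
BBBBBBB
BBBBYYY
BBBBBBB
BBBBBBB
RBBBBBB
BBBBBBB
BBBYBBB
YBBBBWW
After op 6 paint(0,6,R):
BBBBBYR
BBBBBBB
BBBBYYY
BBBBBBB
BBBBBBB
RBBBBBB
BBBBBBB
BBBYBBB
YBBBBWW
After op 7 paint(0,3,Y):
BBBYBYR
BBBBBBB
BBBBYYY
BBBBBBB
BBBBBBB
RBBBBBB
BBBBBBB
BBBYBBB
YBBBBWW

Answer: BBBYBYR
BBBBBBB
BBBBYYY
BBBBBBB
BBBBBBB
RBBBBBB
BBBBBBB
BBBYBBB
YBBBBWW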